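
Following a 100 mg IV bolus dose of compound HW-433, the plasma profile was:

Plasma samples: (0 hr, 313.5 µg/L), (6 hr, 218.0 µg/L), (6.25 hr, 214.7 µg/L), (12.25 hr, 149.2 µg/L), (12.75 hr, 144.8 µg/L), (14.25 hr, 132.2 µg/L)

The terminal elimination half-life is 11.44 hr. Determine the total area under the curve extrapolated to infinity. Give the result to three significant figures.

Trapezoidal AUC_0→14.25:
  [0→6]: (313.5+218.0)/2 × 6 = 1594.5
  [6→6.25]: (218.0+214.7)/2 × 0.25 = 54.0875
  [6.25→12.25]: (214.7+149.2)/2 × 6 = 1091.7
  [12.25→12.75]: (149.2+144.8)/2 × 0.5 = 73.5
  [12.75→14.25]: (144.8+132.2)/2 × 1.5 = 207.75
  Sum = 3021.5375 µg/L·hr
k_e = ln2 / t½ = 0.693147 / 11.44 = 0.0606 hr^-1
Extrapolated tail: C_last / k_e = 132.2 / 0.0606 = 2181.518
AUC_0→∞ = 3021.5375 + 2181.518 = 5203.0555 µg/L·hr

AUC = 5200 µg/L·hr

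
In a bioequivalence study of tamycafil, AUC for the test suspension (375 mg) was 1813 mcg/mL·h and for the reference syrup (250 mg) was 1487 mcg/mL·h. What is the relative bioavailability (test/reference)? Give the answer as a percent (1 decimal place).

F_rel = 81.3%

F_rel = (AUC_test/D_test) / (AUC_ref/D_ref)
      = (1813/375) / (1487/250)
      = 4.83467 / 5.948 = 0.8128 = 81.28%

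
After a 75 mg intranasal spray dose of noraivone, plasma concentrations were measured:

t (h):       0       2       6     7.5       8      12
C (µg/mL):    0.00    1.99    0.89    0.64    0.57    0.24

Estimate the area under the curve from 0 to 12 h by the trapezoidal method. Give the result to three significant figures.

AUC = 10.8 µg/mL·h

Trapezoidal AUC_0→12:
  [0→2]: (0.00+1.99)/2 × 2 = 1.99
  [2→6]: (1.99+0.89)/2 × 4 = 5.76
  [6→7.5]: (0.89+0.64)/2 × 1.5 = 1.1475
  [7.5→8]: (0.64+0.57)/2 × 0.5 = 0.3025
  [8→12]: (0.57+0.24)/2 × 4 = 1.62
  Sum = 10.82 µg/mL·h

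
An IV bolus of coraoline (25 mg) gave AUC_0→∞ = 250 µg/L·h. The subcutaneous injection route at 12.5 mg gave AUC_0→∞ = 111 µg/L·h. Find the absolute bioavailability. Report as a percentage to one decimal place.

F = (AUC_ev / D_ev) / (AUC_iv / D_iv)
  = (111/12.5) / (250/25)
  = 8.88 / 10 = 0.8880
  = 88.80%

F = 88.8%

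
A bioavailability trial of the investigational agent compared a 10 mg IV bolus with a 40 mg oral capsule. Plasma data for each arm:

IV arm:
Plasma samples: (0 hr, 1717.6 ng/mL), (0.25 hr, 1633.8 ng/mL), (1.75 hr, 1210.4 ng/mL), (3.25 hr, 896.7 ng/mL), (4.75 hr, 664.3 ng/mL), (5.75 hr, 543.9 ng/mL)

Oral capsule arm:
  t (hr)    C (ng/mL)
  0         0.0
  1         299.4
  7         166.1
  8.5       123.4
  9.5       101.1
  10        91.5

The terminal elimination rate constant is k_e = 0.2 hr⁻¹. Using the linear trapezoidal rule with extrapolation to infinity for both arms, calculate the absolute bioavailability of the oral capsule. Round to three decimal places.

Trapezoidal AUC_0→5.75 (IV):
  [0→0.25]: (1717.6+1633.8)/2 × 0.25 = 418.925
  [0.25→1.75]: (1633.8+1210.4)/2 × 1.5 = 2133.15
  [1.75→3.25]: (1210.4+896.7)/2 × 1.5 = 1580.325
  [3.25→4.75]: (896.7+664.3)/2 × 1.5 = 1170.75
  [4.75→5.75]: (664.3+543.9)/2 × 1 = 604.1
  Sum = 5907.25 ng/mL·hr
IV tail: 543.9/0.2 = 2719.500; AUC_iv,0→∞ = 5907.25 + 2719.500 = 8626.75 ng/mL·hr
Trapezoidal AUC_0→10 (oral capsule):
  [0→1]: (0.0+299.4)/2 × 1 = 149.7
  [1→7]: (299.4+166.1)/2 × 6 = 1396.5
  [7→8.5]: (166.1+123.4)/2 × 1.5 = 217.125
  [8.5→9.5]: (123.4+101.1)/2 × 1 = 112.25
  [9.5→10]: (101.1+91.5)/2 × 0.5 = 48.15
  Sum = 1923.725 ng/mL·hr
oral capsule tail: 91.5/0.2 = 457.500; AUC_ev,0→∞ = 1923.725 + 457.500 = 2381.225 ng/mL·hr
F = (AUC_ev/D_ev)/(AUC_iv/D_iv) = (2381.225/40)/(8626.75/10) = 59.530625/862.675 = 0.0690

F = 0.069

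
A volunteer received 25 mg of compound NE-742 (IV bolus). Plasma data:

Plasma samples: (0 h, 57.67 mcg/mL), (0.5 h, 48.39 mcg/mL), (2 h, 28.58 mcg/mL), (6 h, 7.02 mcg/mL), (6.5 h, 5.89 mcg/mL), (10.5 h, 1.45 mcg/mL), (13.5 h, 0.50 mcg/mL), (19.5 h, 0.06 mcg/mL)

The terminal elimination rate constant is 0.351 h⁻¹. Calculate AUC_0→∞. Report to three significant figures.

Trapezoidal AUC_0→19.5:
  [0→0.5]: (57.67+48.39)/2 × 0.5 = 26.515
  [0.5→2]: (48.39+28.58)/2 × 1.5 = 57.7275
  [2→6]: (28.58+7.02)/2 × 4 = 71.2
  [6→6.5]: (7.02+5.89)/2 × 0.5 = 3.2275
  [6.5→10.5]: (5.89+1.45)/2 × 4 = 14.68
  [10.5→13.5]: (1.45+0.50)/2 × 3 = 2.925
  [13.5→19.5]: (0.50+0.06)/2 × 6 = 1.68
  Sum = 177.955 mcg/mL·h
Extrapolated tail: C_last / k_e = 0.06 / 0.351 = 0.171
AUC_0→∞ = 177.955 + 0.171 = 178.126 mcg/mL·h

AUC = 178 mcg/mL·h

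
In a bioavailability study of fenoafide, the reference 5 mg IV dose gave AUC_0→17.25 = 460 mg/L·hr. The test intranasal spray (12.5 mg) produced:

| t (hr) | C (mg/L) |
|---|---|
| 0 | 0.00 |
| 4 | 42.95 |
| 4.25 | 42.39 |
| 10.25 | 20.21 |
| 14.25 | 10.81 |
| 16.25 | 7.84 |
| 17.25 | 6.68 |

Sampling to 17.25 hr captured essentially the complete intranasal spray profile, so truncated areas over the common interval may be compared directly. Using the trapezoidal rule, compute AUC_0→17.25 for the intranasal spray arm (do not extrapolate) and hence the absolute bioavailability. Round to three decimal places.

Trapezoidal AUC_0→17.25 (intranasal spray):
  [0→4]: (0.00+42.95)/2 × 4 = 85.9
  [4→4.25]: (42.95+42.39)/2 × 0.25 = 10.6675
  [4.25→10.25]: (42.39+20.21)/2 × 6 = 187.8
  [10.25→14.25]: (20.21+10.81)/2 × 4 = 62.04
  [14.25→16.25]: (10.81+7.84)/2 × 2 = 18.65
  [16.25→17.25]: (7.84+6.68)/2 × 1 = 7.26
  Sum = 372.3175 mg/L·hr
F = (AUC_ev/D_ev)/(AUC_iv/D_iv) = (372.3175/12.5)/(460/5) = 29.7854/92 = 0.3238

F = 0.324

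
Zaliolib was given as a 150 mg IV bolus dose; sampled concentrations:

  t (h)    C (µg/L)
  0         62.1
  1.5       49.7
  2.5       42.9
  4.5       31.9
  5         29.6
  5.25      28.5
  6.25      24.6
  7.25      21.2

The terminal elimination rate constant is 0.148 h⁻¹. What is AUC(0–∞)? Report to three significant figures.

AUC = 420 µg/L·h

Trapezoidal AUC_0→7.25:
  [0→1.5]: (62.1+49.7)/2 × 1.5 = 83.85
  [1.5→2.5]: (49.7+42.9)/2 × 1 = 46.3
  [2.5→4.5]: (42.9+31.9)/2 × 2 = 74.8
  [4.5→5]: (31.9+29.6)/2 × 0.5 = 15.375
  [5→5.25]: (29.6+28.5)/2 × 0.25 = 7.2625
  [5.25→6.25]: (28.5+24.6)/2 × 1 = 26.55
  [6.25→7.25]: (24.6+21.2)/2 × 1 = 22.9
  Sum = 277.0375 µg/L·h
Extrapolated tail: C_last / k_e = 21.2 / 0.148 = 143.243
AUC_0→∞ = 277.0375 + 143.243 = 420.2805 µg/L·h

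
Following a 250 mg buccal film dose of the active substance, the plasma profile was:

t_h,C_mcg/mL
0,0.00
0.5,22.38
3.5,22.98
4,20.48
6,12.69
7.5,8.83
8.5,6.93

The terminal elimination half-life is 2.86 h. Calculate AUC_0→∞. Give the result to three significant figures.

Trapezoidal AUC_0→8.5:
  [0→0.5]: (0.00+22.38)/2 × 0.5 = 5.595
  [0.5→3.5]: (22.38+22.98)/2 × 3 = 68.04
  [3.5→4]: (22.98+20.48)/2 × 0.5 = 10.865
  [4→6]: (20.48+12.69)/2 × 2 = 33.17
  [6→7.5]: (12.69+8.83)/2 × 1.5 = 16.14
  [7.5→8.5]: (8.83+6.93)/2 × 1 = 7.88
  Sum = 141.69 mcg/mL·h
k_e = ln2 / t½ = 0.693147 / 2.86 = 0.2424 h^-1
Extrapolated tail: C_last / k_e = 6.93 / 0.2424 = 28.589
AUC_0→∞ = 141.69 + 28.589 = 170.279 mcg/mL·h

AUC = 170 mcg/mL·h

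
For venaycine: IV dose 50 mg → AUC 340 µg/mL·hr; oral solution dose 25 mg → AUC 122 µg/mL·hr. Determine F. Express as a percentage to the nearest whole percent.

F = (AUC_ev / D_ev) / (AUC_iv / D_iv)
  = (122/25) / (340/50)
  = 4.88 / 6.8 = 0.7176
  = 71.76%

F = 72%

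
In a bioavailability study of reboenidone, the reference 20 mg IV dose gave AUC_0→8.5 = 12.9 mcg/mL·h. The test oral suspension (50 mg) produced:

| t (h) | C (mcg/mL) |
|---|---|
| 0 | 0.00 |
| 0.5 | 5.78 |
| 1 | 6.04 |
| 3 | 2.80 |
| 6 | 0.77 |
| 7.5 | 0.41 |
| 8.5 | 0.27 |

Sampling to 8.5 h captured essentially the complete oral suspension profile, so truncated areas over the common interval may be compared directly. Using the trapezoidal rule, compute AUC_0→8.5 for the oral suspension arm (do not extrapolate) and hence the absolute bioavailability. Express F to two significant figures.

F = 0.61

Trapezoidal AUC_0→8.5 (oral suspension):
  [0→0.5]: (0.00+5.78)/2 × 0.5 = 1.445
  [0.5→1]: (5.78+6.04)/2 × 0.5 = 2.955
  [1→3]: (6.04+2.80)/2 × 2 = 8.84
  [3→6]: (2.80+0.77)/2 × 3 = 5.355
  [6→7.5]: (0.77+0.41)/2 × 1.5 = 0.885
  [7.5→8.5]: (0.41+0.27)/2 × 1 = 0.34
  Sum = 19.82 mcg/mL·h
F = (AUC_ev/D_ev)/(AUC_iv/D_iv) = (19.82/50)/(12.9/20) = 0.3964/0.645 = 0.6146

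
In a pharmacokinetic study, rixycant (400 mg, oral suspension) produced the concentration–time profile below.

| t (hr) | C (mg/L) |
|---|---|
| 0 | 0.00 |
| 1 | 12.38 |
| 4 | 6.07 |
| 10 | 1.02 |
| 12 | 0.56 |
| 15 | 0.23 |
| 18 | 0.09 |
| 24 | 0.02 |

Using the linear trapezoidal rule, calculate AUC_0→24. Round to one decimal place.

Trapezoidal AUC_0→24:
  [0→1]: (0.00+12.38)/2 × 1 = 6.19
  [1→4]: (12.38+6.07)/2 × 3 = 27.675
  [4→10]: (6.07+1.02)/2 × 6 = 21.27
  [10→12]: (1.02+0.56)/2 × 2 = 1.58
  [12→15]: (0.56+0.23)/2 × 3 = 1.185
  [15→18]: (0.23+0.09)/2 × 3 = 0.48
  [18→24]: (0.09+0.02)/2 × 6 = 0.33
  Sum = 58.71 mg/L·hr

AUC = 58.7 mg/L·hr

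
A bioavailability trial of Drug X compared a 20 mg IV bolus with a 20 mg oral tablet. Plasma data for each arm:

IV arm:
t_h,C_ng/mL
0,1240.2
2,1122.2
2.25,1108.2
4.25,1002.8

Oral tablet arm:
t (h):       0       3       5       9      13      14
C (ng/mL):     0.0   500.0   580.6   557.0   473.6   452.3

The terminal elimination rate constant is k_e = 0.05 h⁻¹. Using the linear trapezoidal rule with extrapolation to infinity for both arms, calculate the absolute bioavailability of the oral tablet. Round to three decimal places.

F = 0.632

Trapezoidal AUC_0→4.25 (IV):
  [0→2]: (1240.2+1122.2)/2 × 2 = 2362.4
  [2→2.25]: (1122.2+1108.2)/2 × 0.25 = 278.8
  [2.25→4.25]: (1108.2+1002.8)/2 × 2 = 2111.0
  Sum = 4752.2 ng/mL·h
IV tail: 1002.8/0.05 = 20056.000; AUC_iv,0→∞ = 4752.2 + 20056.000 = 24808.2 ng/mL·h
Trapezoidal AUC_0→14 (oral tablet):
  [0→3]: (0.0+500.0)/2 × 3 = 750.0
  [3→5]: (500.0+580.6)/2 × 2 = 1080.6
  [5→9]: (580.6+557.0)/2 × 4 = 2275.2
  [9→13]: (557.0+473.6)/2 × 4 = 2061.2
  [13→14]: (473.6+452.3)/2 × 1 = 462.95
  Sum = 6629.95 ng/mL·h
oral tablet tail: 452.3/0.05 = 9046.000; AUC_ev,0→∞ = 6629.95 + 9046.000 = 15675.95 ng/mL·h
F = (AUC_ev/D_ev)/(AUC_iv/D_iv) = (15675.95/20)/(24808.2/20) = 783.7975/1240.41 = 0.6319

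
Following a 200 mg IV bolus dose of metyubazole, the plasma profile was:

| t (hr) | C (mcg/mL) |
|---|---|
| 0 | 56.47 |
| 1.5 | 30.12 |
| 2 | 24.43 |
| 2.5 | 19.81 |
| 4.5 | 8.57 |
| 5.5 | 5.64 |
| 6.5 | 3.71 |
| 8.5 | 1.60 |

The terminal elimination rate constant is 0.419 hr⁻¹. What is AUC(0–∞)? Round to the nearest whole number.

Trapezoidal AUC_0→8.5:
  [0→1.5]: (56.47+30.12)/2 × 1.5 = 64.9425
  [1.5→2]: (30.12+24.43)/2 × 0.5 = 13.6375
  [2→2.5]: (24.43+19.81)/2 × 0.5 = 11.06
  [2.5→4.5]: (19.81+8.57)/2 × 2 = 28.38
  [4.5→5.5]: (8.57+5.64)/2 × 1 = 7.105
  [5.5→6.5]: (5.64+3.71)/2 × 1 = 4.675
  [6.5→8.5]: (3.71+1.60)/2 × 2 = 5.31
  Sum = 135.11 mcg/mL·hr
Extrapolated tail: C_last / k_e = 1.60 / 0.419 = 3.819
AUC_0→∞ = 135.11 + 3.819 = 138.929 mcg/mL·hr

AUC = 139 mcg/mL·hr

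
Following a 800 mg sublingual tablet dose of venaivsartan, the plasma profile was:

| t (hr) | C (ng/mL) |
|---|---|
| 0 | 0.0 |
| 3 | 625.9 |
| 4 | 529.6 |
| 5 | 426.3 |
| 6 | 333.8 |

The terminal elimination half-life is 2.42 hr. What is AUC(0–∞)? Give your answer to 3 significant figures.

AUC = 3540 ng/mL·hr

Trapezoidal AUC_0→6:
  [0→3]: (0.0+625.9)/2 × 3 = 938.85
  [3→4]: (625.9+529.6)/2 × 1 = 577.75
  [4→5]: (529.6+426.3)/2 × 1 = 477.95
  [5→6]: (426.3+333.8)/2 × 1 = 380.05
  Sum = 2374.6 ng/mL·hr
k_e = ln2 / t½ = 0.693147 / 2.42 = 0.2864 hr^-1
Extrapolated tail: C_last / k_e = 333.8 / 0.2864 = 1165.503
AUC_0→∞ = 2374.6 + 1165.503 = 3540.103 ng/mL·hr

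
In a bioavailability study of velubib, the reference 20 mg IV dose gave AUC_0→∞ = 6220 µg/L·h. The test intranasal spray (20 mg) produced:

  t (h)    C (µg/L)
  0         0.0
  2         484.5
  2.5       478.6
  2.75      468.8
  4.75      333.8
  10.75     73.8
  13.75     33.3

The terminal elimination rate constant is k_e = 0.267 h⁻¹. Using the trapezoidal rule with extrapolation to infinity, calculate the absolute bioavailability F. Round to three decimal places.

F = 0.507

Trapezoidal AUC_0→13.75 (intranasal spray):
  [0→2]: (0.0+484.5)/2 × 2 = 484.5
  [2→2.5]: (484.5+478.6)/2 × 0.5 = 240.775
  [2.5→2.75]: (478.6+468.8)/2 × 0.25 = 118.425
  [2.75→4.75]: (468.8+333.8)/2 × 2 = 802.6
  [4.75→10.75]: (333.8+73.8)/2 × 6 = 1222.8
  [10.75→13.75]: (73.8+33.3)/2 × 3 = 160.65
  Sum = 3029.75 µg/L·h
Tail: C_last/k_e = 33.3/0.267 = 124.719
AUC_0→∞ (intranasal spray) = 3029.75 + 124.719 = 3154.469 µg/L·h
F = (AUC_ev/D_ev)/(AUC_iv/D_iv) = (3154.469/20)/(6220/20) = 157.72345/311 = 0.5071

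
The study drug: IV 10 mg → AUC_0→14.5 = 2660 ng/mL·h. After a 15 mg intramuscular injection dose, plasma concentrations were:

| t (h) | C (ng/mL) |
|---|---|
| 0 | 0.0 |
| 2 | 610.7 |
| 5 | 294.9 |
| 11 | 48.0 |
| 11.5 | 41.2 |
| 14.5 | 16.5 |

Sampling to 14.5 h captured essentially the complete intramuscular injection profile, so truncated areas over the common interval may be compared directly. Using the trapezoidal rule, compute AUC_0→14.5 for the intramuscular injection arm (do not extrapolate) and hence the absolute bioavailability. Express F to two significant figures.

F = 0.78

Trapezoidal AUC_0→14.5 (intramuscular injection):
  [0→2]: (0.0+610.7)/2 × 2 = 610.7
  [2→5]: (610.7+294.9)/2 × 3 = 1358.4
  [5→11]: (294.9+48.0)/2 × 6 = 1028.7
  [11→11.5]: (48.0+41.2)/2 × 0.5 = 22.3
  [11.5→14.5]: (41.2+16.5)/2 × 3 = 86.55
  Sum = 3106.65 ng/mL·h
F = (AUC_ev/D_ev)/(AUC_iv/D_iv) = (3106.65/15)/(2660/10) = 207.11/266 = 0.7786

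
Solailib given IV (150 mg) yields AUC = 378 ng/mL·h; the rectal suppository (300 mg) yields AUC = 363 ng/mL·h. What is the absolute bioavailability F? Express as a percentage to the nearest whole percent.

F = 48%

F = (AUC_ev / D_ev) / (AUC_iv / D_iv)
  = (363/300) / (378/150)
  = 1.21 / 2.52 = 0.4802
  = 48.02%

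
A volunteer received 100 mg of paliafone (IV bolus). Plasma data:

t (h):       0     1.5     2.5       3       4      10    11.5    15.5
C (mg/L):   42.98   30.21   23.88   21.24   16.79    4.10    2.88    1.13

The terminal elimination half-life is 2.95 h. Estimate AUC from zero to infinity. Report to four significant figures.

Trapezoidal AUC_0→15.5:
  [0→1.5]: (42.98+30.21)/2 × 1.5 = 54.8925
  [1.5→2.5]: (30.21+23.88)/2 × 1 = 27.045
  [2.5→3]: (23.88+21.24)/2 × 0.5 = 11.28
  [3→4]: (21.24+16.79)/2 × 1 = 19.015
  [4→10]: (16.79+4.10)/2 × 6 = 62.67
  [10→11.5]: (4.10+2.88)/2 × 1.5 = 5.235
  [11.5→15.5]: (2.88+1.13)/2 × 4 = 8.02
  Sum = 188.1575 mg/L·h
k_e = ln2 / t½ = 0.693147 / 2.95 = 0.2350 h^-1
Extrapolated tail: C_last / k_e = 1.13 / 0.235 = 4.809
AUC_0→∞ = 188.1575 + 4.809 = 192.9665 mg/L·h

AUC = 193.0 mg/L·h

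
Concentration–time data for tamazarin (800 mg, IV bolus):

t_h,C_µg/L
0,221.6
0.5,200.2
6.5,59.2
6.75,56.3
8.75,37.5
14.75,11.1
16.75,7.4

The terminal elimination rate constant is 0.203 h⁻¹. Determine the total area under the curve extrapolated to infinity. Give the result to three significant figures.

Trapezoidal AUC_0→16.75:
  [0→0.5]: (221.6+200.2)/2 × 0.5 = 105.45
  [0.5→6.5]: (200.2+59.2)/2 × 6 = 778.2
  [6.5→6.75]: (59.2+56.3)/2 × 0.25 = 14.4375
  [6.75→8.75]: (56.3+37.5)/2 × 2 = 93.8
  [8.75→14.75]: (37.5+11.1)/2 × 6 = 145.8
  [14.75→16.75]: (11.1+7.4)/2 × 2 = 18.5
  Sum = 1156.1875 µg/L·h
Extrapolated tail: C_last / k_e = 7.4 / 0.203 = 36.453
AUC_0→∞ = 1156.1875 + 36.453 = 1192.6405 µg/L·h

AUC = 1190 µg/L·h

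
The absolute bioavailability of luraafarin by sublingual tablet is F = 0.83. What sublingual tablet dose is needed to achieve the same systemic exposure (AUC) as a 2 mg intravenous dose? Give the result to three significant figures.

D_sublingual = 2.41 mg

For equal systemic exposure: F × D_ev = D_iv
D_ev = D_iv / F = 2 / 0.83 = 2.40964 mg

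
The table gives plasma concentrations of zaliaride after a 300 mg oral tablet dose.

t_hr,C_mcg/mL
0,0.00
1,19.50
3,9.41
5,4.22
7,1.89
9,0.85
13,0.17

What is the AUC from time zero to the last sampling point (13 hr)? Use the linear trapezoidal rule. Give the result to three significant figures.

Trapezoidal AUC_0→13:
  [0→1]: (0.00+19.50)/2 × 1 = 9.75
  [1→3]: (19.50+9.41)/2 × 2 = 28.91
  [3→5]: (9.41+4.22)/2 × 2 = 13.63
  [5→7]: (4.22+1.89)/2 × 2 = 6.11
  [7→9]: (1.89+0.85)/2 × 2 = 2.74
  [9→13]: (0.85+0.17)/2 × 4 = 2.04
  Sum = 63.18 mcg/mL·hr

AUC = 63.2 mcg/mL·hr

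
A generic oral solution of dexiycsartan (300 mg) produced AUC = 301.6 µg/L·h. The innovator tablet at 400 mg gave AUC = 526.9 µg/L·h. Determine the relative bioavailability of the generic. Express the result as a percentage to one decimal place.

F_rel = (AUC_test/D_test) / (AUC_ref/D_ref)
      = (301.6/300) / (526.9/400)
      = 1.00533 / 1.31725 = 0.7632 = 76.32%

F_rel = 76.3%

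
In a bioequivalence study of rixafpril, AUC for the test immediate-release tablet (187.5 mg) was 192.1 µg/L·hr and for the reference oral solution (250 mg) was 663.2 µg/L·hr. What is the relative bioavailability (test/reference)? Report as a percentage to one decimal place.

F_rel = 38.6%

F_rel = (AUC_test/D_test) / (AUC_ref/D_ref)
      = (192.1/187.5) / (663.2/250)
      = 1.02453 / 2.6528 = 0.3862 = 38.62%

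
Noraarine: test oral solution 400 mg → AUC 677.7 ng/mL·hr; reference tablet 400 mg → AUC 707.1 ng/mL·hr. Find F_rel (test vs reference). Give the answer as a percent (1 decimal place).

F_rel = (AUC_test/D_test) / (AUC_ref/D_ref)
      = (677.7/400) / (707.1/400)
      = 1.69425 / 1.76775 = 0.9584 = 95.84%

F_rel = 95.8%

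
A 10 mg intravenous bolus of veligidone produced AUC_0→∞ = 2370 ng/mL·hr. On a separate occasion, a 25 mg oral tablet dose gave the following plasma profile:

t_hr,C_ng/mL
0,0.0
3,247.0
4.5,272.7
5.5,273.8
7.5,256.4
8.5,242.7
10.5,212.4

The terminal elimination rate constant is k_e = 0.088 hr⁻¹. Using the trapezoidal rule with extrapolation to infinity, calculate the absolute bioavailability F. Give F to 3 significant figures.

Trapezoidal AUC_0→10.5 (oral tablet):
  [0→3]: (0.0+247.0)/2 × 3 = 370.5
  [3→4.5]: (247.0+272.7)/2 × 1.5 = 389.775
  [4.5→5.5]: (272.7+273.8)/2 × 1 = 273.25
  [5.5→7.5]: (273.8+256.4)/2 × 2 = 530.2
  [7.5→8.5]: (256.4+242.7)/2 × 1 = 249.55
  [8.5→10.5]: (242.7+212.4)/2 × 2 = 455.1
  Sum = 2268.375 ng/mL·hr
Tail: C_last/k_e = 212.4/0.088 = 2413.636
AUC_0→∞ (oral tablet) = 2268.375 + 2413.636 = 4682.011 ng/mL·hr
F = (AUC_ev/D_ev)/(AUC_iv/D_iv) = (4682.011/25)/(2370/10) = 187.28044/237 = 0.7902

F = 0.790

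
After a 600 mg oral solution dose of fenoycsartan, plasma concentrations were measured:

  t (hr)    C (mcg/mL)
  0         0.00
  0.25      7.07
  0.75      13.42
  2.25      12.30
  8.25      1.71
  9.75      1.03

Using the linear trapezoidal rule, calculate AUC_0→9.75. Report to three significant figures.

AUC = 69.4 mcg/mL·hr

Trapezoidal AUC_0→9.75:
  [0→0.25]: (0.00+7.07)/2 × 0.25 = 0.88375
  [0.25→0.75]: (7.07+13.42)/2 × 0.5 = 5.1225
  [0.75→2.25]: (13.42+12.30)/2 × 1.5 = 19.29
  [2.25→8.25]: (12.30+1.71)/2 × 6 = 42.03
  [8.25→9.75]: (1.71+1.03)/2 × 1.5 = 2.055
  Sum = 69.38125 mcg/mL·hr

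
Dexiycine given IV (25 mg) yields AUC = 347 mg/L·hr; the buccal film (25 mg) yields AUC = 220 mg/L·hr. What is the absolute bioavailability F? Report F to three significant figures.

F = (AUC_ev / D_ev) / (AUC_iv / D_iv)
  = (220/25) / (347/25)
  = 8.8 / 13.88 = 0.6340

F = 0.634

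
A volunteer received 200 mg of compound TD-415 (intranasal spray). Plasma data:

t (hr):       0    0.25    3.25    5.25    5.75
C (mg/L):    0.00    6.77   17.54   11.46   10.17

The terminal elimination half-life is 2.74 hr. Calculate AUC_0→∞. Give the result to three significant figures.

Trapezoidal AUC_0→5.75:
  [0→0.25]: (0.00+6.77)/2 × 0.25 = 0.84625
  [0.25→3.25]: (6.77+17.54)/2 × 3 = 36.465
  [3.25→5.25]: (17.54+11.46)/2 × 2 = 29.0
  [5.25→5.75]: (11.46+10.17)/2 × 0.5 = 5.4075
  Sum = 71.71875 mg/L·hr
k_e = ln2 / t½ = 0.693147 / 2.74 = 0.2530 hr^-1
Extrapolated tail: C_last / k_e = 10.17 / 0.253 = 40.198
AUC_0→∞ = 71.71875 + 40.198 = 111.91675 mg/L·hr

AUC = 112 mg/L·hr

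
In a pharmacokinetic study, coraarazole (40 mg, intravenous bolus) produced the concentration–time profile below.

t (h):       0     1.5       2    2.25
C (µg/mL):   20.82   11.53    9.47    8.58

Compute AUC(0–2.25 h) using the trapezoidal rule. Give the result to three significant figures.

AUC = 31.8 µg/mL·h

Trapezoidal AUC_0→2.25:
  [0→1.5]: (20.82+11.53)/2 × 1.5 = 24.2625
  [1.5→2]: (11.53+9.47)/2 × 0.5 = 5.25
  [2→2.25]: (9.47+8.58)/2 × 0.25 = 2.25625
  Sum = 31.76875 µg/mL·h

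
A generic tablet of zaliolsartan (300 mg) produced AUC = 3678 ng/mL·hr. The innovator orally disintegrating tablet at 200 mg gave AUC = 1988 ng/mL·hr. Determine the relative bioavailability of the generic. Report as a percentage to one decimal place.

F_rel = (AUC_test/D_test) / (AUC_ref/D_ref)
      = (3678/300) / (1988/200)
      = 12.26 / 9.94 = 1.2334 = 123.34%

F_rel = 123.3%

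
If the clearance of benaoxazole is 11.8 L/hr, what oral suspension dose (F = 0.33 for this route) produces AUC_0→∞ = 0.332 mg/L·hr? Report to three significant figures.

Dose = CL × AUC_0→∞ / F
     = 11.8 × 0.332 / 0.33 = 11.8715 mg

Dose = 11.9 mg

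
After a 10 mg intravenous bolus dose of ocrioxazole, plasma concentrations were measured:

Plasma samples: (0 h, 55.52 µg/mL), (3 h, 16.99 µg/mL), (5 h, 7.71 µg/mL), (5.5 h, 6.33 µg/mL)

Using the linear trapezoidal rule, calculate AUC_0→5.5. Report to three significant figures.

AUC = 137 µg/mL·h

Trapezoidal AUC_0→5.5:
  [0→3]: (55.52+16.99)/2 × 3 = 108.765
  [3→5]: (16.99+7.71)/2 × 2 = 24.7
  [5→5.5]: (7.71+6.33)/2 × 0.5 = 3.51
  Sum = 136.975 µg/mL·h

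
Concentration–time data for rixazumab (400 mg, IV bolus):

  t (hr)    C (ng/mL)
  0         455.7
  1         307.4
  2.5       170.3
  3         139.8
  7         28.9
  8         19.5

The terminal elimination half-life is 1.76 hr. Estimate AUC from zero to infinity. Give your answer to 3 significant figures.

Trapezoidal AUC_0→8:
  [0→1]: (455.7+307.4)/2 × 1 = 381.55
  [1→2.5]: (307.4+170.3)/2 × 1.5 = 358.275
  [2.5→3]: (170.3+139.8)/2 × 0.5 = 77.525
  [3→7]: (139.8+28.9)/2 × 4 = 337.4
  [7→8]: (28.9+19.5)/2 × 1 = 24.2
  Sum = 1178.95 ng/mL·hr
k_e = ln2 / t½ = 0.693147 / 1.76 = 0.3938 hr^-1
Extrapolated tail: C_last / k_e = 19.5 / 0.3938 = 49.518
AUC_0→∞ = 1178.95 + 49.518 = 1228.468 ng/mL·hr

AUC = 1230 ng/mL·hr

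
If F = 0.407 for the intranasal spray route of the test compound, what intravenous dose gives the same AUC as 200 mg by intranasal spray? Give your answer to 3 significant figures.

Systemic exposure from an extravascular dose = F × D_ev, so the equivalent IV dose is F × D_ev.
D_iv = F × D_ev = 0.407 × 200 = 81.4 mg

D_iv = 81.4 mg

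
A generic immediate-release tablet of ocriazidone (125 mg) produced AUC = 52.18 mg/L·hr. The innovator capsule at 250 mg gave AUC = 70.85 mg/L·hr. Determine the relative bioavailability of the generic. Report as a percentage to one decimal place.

F_rel = (AUC_test/D_test) / (AUC_ref/D_ref)
      = (52.18/125) / (70.85/250)
      = 0.41744 / 0.2834 = 1.4730 = 147.30%

F_rel = 147.3%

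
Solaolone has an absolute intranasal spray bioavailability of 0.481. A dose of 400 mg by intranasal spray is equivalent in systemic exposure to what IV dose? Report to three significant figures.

Systemic exposure from an extravascular dose = F × D_ev, so the equivalent IV dose is F × D_ev.
D_iv = F × D_ev = 0.481 × 400 = 192.4 mg

D_iv = 192 mg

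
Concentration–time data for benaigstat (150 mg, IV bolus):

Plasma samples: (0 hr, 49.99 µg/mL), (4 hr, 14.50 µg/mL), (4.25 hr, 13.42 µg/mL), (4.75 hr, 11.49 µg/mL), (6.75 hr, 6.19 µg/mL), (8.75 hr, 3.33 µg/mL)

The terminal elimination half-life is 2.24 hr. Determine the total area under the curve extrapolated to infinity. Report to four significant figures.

AUC = 176.7 µg/mL·hr

Trapezoidal AUC_0→8.75:
  [0→4]: (49.99+14.50)/2 × 4 = 128.98
  [4→4.25]: (14.50+13.42)/2 × 0.25 = 3.49
  [4.25→4.75]: (13.42+11.49)/2 × 0.5 = 6.2275
  [4.75→6.75]: (11.49+6.19)/2 × 2 = 17.68
  [6.75→8.75]: (6.19+3.33)/2 × 2 = 9.52
  Sum = 165.8975 µg/mL·hr
k_e = ln2 / t½ = 0.693147 / 2.24 = 0.3094 hr^-1
Extrapolated tail: C_last / k_e = 3.33 / 0.3094 = 10.763
AUC_0→∞ = 165.8975 + 10.763 = 176.6605 µg/mL·hr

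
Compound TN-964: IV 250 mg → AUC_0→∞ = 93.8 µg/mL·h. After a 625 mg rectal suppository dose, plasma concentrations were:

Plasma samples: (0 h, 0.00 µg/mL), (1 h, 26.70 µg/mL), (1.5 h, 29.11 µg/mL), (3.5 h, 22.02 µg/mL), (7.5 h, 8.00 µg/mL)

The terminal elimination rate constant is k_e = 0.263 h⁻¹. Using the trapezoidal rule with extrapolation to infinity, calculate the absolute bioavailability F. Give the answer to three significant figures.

F = 0.720

Trapezoidal AUC_0→7.5 (rectal suppository):
  [0→1]: (0.00+26.70)/2 × 1 = 13.35
  [1→1.5]: (26.70+29.11)/2 × 0.5 = 13.9525
  [1.5→3.5]: (29.11+22.02)/2 × 2 = 51.13
  [3.5→7.5]: (22.02+8.00)/2 × 4 = 60.04
  Sum = 138.4725 µg/mL·h
Tail: C_last/k_e = 8.00/0.263 = 30.418
AUC_0→∞ (rectal suppository) = 138.4725 + 30.418 = 168.8905 µg/mL·h
F = (AUC_ev/D_ev)/(AUC_iv/D_iv) = (168.8905/625)/(93.8/250) = 0.2702248/0.3752 = 0.7202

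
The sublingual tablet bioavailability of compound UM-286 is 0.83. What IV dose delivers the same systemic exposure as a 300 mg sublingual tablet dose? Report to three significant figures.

D_iv = 249 mg

Systemic exposure from an extravascular dose = F × D_ev, so the equivalent IV dose is F × D_ev.
D_iv = F × D_ev = 0.83 × 300 = 249 mg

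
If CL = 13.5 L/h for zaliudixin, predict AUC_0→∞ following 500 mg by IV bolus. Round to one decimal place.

AUC = 37.0 mg/L·h

AUC_0→∞ = Dose_iv / CL
        = 500 / 13.5 = 37.037 mg/L·h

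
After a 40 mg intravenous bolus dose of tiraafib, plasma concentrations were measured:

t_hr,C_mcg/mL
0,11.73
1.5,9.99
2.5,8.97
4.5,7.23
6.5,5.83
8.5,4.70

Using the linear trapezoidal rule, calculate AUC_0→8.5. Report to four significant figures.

Trapezoidal AUC_0→8.5:
  [0→1.5]: (11.73+9.99)/2 × 1.5 = 16.29
  [1.5→2.5]: (9.99+8.97)/2 × 1 = 9.48
  [2.5→4.5]: (8.97+7.23)/2 × 2 = 16.2
  [4.5→6.5]: (7.23+5.83)/2 × 2 = 13.06
  [6.5→8.5]: (5.83+4.70)/2 × 2 = 10.53
  Sum = 65.56 mcg/mL·hr

AUC = 65.56 mcg/mL·hr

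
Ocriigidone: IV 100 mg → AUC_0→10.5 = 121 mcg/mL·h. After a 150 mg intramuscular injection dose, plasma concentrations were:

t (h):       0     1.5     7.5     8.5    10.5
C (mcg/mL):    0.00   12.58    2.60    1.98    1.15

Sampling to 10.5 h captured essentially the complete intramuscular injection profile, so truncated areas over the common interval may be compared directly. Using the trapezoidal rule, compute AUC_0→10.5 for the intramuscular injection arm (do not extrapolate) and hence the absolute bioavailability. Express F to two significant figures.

F = 0.33

Trapezoidal AUC_0→10.5 (intramuscular injection):
  [0→1.5]: (0.00+12.58)/2 × 1.5 = 9.435
  [1.5→7.5]: (12.58+2.60)/2 × 6 = 45.54
  [7.5→8.5]: (2.60+1.98)/2 × 1 = 2.29
  [8.5→10.5]: (1.98+1.15)/2 × 2 = 3.13
  Sum = 60.395 mcg/mL·h
F = (AUC_ev/D_ev)/(AUC_iv/D_iv) = (60.395/150)/(121/100) = 0.402633/1.21 = 0.3328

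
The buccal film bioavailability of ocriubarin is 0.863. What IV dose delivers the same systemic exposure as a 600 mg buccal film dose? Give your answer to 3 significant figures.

D_iv = 518 mg

Systemic exposure from an extravascular dose = F × D_ev, so the equivalent IV dose is F × D_ev.
D_iv = F × D_ev = 0.863 × 600 = 517.8 mg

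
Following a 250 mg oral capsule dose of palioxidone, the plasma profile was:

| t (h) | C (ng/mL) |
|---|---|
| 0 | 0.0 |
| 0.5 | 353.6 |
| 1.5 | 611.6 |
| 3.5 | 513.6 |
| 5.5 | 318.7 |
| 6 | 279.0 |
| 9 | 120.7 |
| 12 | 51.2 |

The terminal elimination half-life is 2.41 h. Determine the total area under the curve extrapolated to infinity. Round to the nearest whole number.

Trapezoidal AUC_0→12:
  [0→0.5]: (0.0+353.6)/2 × 0.5 = 88.4
  [0.5→1.5]: (353.6+611.6)/2 × 1 = 482.6
  [1.5→3.5]: (611.6+513.6)/2 × 2 = 1125.2
  [3.5→5.5]: (513.6+318.7)/2 × 2 = 832.3
  [5.5→6]: (318.7+279.0)/2 × 0.5 = 149.425
  [6→9]: (279.0+120.7)/2 × 3 = 599.55
  [9→12]: (120.7+51.2)/2 × 3 = 257.85
  Sum = 3535.325 ng/mL·h
k_e = ln2 / t½ = 0.693147 / 2.41 = 0.2876 h^-1
Extrapolated tail: C_last / k_e = 51.2 / 0.2876 = 178.025
AUC_0→∞ = 3535.325 + 178.025 = 3713.35 ng/mL·h

AUC = 3713 ng/mL·h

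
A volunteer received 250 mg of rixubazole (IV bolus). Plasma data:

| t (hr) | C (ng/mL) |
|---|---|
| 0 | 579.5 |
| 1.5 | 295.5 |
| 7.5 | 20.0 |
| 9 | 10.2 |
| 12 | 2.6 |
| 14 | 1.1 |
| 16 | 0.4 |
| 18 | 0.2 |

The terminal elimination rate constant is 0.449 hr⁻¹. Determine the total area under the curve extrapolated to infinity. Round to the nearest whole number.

Trapezoidal AUC_0→18:
  [0→1.5]: (579.5+295.5)/2 × 1.5 = 656.25
  [1.5→7.5]: (295.5+20.0)/2 × 6 = 946.5
  [7.5→9]: (20.0+10.2)/2 × 1.5 = 22.65
  [9→12]: (10.2+2.6)/2 × 3 = 19.2
  [12→14]: (2.6+1.1)/2 × 2 = 3.7
  [14→16]: (1.1+0.4)/2 × 2 = 1.5
  [16→18]: (0.4+0.2)/2 × 2 = 0.6
  Sum = 1650.4 ng/mL·hr
Extrapolated tail: C_last / k_e = 0.2 / 0.449 = 0.445
AUC_0→∞ = 1650.4 + 0.445 = 1650.845 ng/mL·hr

AUC = 1651 ng/mL·hr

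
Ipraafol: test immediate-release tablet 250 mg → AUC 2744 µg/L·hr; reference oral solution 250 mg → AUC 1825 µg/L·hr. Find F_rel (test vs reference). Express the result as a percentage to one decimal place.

F_rel = (AUC_test/D_test) / (AUC_ref/D_ref)
      = (2744/250) / (1825/250)
      = 10.976 / 7.3 = 1.5036 = 150.36%

F_rel = 150.4%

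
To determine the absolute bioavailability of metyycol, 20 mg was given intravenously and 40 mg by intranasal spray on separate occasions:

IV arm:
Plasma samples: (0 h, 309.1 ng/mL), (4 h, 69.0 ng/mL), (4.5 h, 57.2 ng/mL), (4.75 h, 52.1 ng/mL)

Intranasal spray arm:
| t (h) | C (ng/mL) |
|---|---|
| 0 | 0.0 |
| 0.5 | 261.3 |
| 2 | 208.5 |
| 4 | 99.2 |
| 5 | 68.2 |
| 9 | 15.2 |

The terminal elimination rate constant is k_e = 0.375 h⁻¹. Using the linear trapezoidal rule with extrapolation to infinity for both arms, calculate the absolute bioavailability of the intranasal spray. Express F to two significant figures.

Trapezoidal AUC_0→4.75 (IV):
  [0→4]: (309.1+69.0)/2 × 4 = 756.2
  [4→4.5]: (69.0+57.2)/2 × 0.5 = 31.55
  [4.5→4.75]: (57.2+52.1)/2 × 0.25 = 13.6625
  Sum = 801.4125 ng/mL·h
IV tail: 52.1/0.375 = 138.933; AUC_iv,0→∞ = 801.4125 + 138.933 = 940.3455 ng/mL·h
Trapezoidal AUC_0→9 (intranasal spray):
  [0→0.5]: (0.0+261.3)/2 × 0.5 = 65.325
  [0.5→2]: (261.3+208.5)/2 × 1.5 = 352.35
  [2→4]: (208.5+99.2)/2 × 2 = 307.7
  [4→5]: (99.2+68.2)/2 × 1 = 83.7
  [5→9]: (68.2+15.2)/2 × 4 = 166.8
  Sum = 975.875 ng/mL·h
intranasal spray tail: 15.2/0.375 = 40.533; AUC_ev,0→∞ = 975.875 + 40.533 = 1016.408 ng/mL·h
F = (AUC_ev/D_ev)/(AUC_iv/D_iv) = (1016.408/40)/(940.3455/20) = 25.4102/47.017275 = 0.5404

F = 0.54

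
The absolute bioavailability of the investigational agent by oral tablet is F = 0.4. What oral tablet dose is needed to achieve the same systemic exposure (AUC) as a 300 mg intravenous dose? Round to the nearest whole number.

D_oral = 750 mg

For equal systemic exposure: F × D_ev = D_iv
D_ev = D_iv / F = 300 / 0.4 = 750 mg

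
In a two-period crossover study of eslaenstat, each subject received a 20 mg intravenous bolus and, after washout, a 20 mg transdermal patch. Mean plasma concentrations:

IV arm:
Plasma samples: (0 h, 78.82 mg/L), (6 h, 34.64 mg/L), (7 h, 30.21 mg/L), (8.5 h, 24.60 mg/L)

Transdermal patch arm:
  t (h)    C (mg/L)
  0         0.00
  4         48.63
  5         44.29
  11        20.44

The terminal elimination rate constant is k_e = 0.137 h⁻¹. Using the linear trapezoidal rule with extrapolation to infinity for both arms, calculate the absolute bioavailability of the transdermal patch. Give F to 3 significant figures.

Trapezoidal AUC_0→8.5 (IV):
  [0→6]: (78.82+34.64)/2 × 6 = 340.38
  [6→7]: (34.64+30.21)/2 × 1 = 32.425
  [7→8.5]: (30.21+24.60)/2 × 1.5 = 41.1075
  Sum = 413.9125 mg/L·h
IV tail: 24.60/0.137 = 179.562; AUC_iv,0→∞ = 413.9125 + 179.562 = 593.4745 mg/L·h
Trapezoidal AUC_0→11 (transdermal patch):
  [0→4]: (0.00+48.63)/2 × 4 = 97.26
  [4→5]: (48.63+44.29)/2 × 1 = 46.46
  [5→11]: (44.29+20.44)/2 × 6 = 194.19
  Sum = 337.91 mg/L·h
transdermal patch tail: 20.44/0.137 = 149.197; AUC_ev,0→∞ = 337.91 + 149.197 = 487.107 mg/L·h
F = (AUC_ev/D_ev)/(AUC_iv/D_iv) = (487.107/20)/(593.4745/20) = 24.35535/29.673725 = 0.8208

F = 0.821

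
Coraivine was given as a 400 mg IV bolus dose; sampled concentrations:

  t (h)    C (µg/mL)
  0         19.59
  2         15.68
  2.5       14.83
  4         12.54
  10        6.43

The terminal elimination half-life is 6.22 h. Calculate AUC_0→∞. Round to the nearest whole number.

Trapezoidal AUC_0→10:
  [0→2]: (19.59+15.68)/2 × 2 = 35.27
  [2→2.5]: (15.68+14.83)/2 × 0.5 = 7.6275
  [2.5→4]: (14.83+12.54)/2 × 1.5 = 20.5275
  [4→10]: (12.54+6.43)/2 × 6 = 56.91
  Sum = 120.335 µg/mL·h
k_e = ln2 / t½ = 0.693147 / 6.22 = 0.1114 h^-1
Extrapolated tail: C_last / k_e = 6.43 / 0.1114 = 57.720
AUC_0→∞ = 120.335 + 57.720 = 178.055 µg/mL·h

AUC = 178 µg/mL·h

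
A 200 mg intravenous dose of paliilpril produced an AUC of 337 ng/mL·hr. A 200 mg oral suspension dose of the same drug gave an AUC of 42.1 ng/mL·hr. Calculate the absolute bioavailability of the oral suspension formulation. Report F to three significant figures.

F = 0.125

F = (AUC_ev / D_ev) / (AUC_iv / D_iv)
  = (42.1/200) / (337/200)
  = 0.2105 / 1.685 = 0.1249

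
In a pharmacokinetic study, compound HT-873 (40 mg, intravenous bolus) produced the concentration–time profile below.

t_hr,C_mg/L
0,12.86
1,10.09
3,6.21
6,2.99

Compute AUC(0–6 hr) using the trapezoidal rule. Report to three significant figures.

Trapezoidal AUC_0→6:
  [0→1]: (12.86+10.09)/2 × 1 = 11.475
  [1→3]: (10.09+6.21)/2 × 2 = 16.3
  [3→6]: (6.21+2.99)/2 × 3 = 13.8
  Sum = 41.575 mg/L·hr

AUC = 41.6 mg/L·hr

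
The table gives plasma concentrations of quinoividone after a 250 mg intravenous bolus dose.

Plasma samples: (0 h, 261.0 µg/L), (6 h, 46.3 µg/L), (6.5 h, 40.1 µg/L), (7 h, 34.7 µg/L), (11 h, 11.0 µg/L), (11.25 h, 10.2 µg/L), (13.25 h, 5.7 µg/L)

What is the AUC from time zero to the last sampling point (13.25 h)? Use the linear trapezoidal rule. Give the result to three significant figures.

Trapezoidal AUC_0→13.25:
  [0→6]: (261.0+46.3)/2 × 6 = 921.9
  [6→6.5]: (46.3+40.1)/2 × 0.5 = 21.6
  [6.5→7]: (40.1+34.7)/2 × 0.5 = 18.7
  [7→11]: (34.7+11.0)/2 × 4 = 91.4
  [11→11.25]: (11.0+10.2)/2 × 0.25 = 2.65
  [11.25→13.25]: (10.2+5.7)/2 × 2 = 15.9
  Sum = 1072.15 µg/L·h

AUC = 1070 µg/L·h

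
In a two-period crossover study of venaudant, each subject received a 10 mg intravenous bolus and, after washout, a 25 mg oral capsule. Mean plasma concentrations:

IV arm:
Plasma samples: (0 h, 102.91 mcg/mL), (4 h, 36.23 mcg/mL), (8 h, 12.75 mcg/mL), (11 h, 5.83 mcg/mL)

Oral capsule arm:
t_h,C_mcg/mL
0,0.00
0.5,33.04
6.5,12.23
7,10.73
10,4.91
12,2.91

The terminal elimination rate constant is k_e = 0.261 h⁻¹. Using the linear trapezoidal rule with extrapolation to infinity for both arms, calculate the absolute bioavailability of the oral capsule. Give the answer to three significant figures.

Trapezoidal AUC_0→11 (IV):
  [0→4]: (102.91+36.23)/2 × 4 = 278.28
  [4→8]: (36.23+12.75)/2 × 4 = 97.96
  [8→11]: (12.75+5.83)/2 × 3 = 27.87
  Sum = 404.11 mcg/mL·h
IV tail: 5.83/0.261 = 22.337; AUC_iv,0→∞ = 404.11 + 22.337 = 426.447 mcg/mL·h
Trapezoidal AUC_0→12 (oral capsule):
  [0→0.5]: (0.00+33.04)/2 × 0.5 = 8.26
  [0.5→6.5]: (33.04+12.23)/2 × 6 = 135.81
  [6.5→7]: (12.23+10.73)/2 × 0.5 = 5.74
  [7→10]: (10.73+4.91)/2 × 3 = 23.46
  [10→12]: (4.91+2.91)/2 × 2 = 7.82
  Sum = 181.09 mcg/mL·h
oral capsule tail: 2.91/0.261 = 11.149; AUC_ev,0→∞ = 181.09 + 11.149 = 192.239 mcg/mL·h
F = (AUC_ev/D_ev)/(AUC_iv/D_iv) = (192.239/25)/(426.447/10) = 7.68956/42.6447 = 0.1803

F = 0.180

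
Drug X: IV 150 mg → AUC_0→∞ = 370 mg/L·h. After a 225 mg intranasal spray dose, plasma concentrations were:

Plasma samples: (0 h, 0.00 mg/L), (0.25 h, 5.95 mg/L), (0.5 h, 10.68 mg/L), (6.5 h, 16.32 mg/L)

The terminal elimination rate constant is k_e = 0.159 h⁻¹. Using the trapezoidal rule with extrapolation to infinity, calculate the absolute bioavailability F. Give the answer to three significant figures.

Trapezoidal AUC_0→6.5 (intranasal spray):
  [0→0.25]: (0.00+5.95)/2 × 0.25 = 0.74375
  [0.25→0.5]: (5.95+10.68)/2 × 0.25 = 2.07875
  [0.5→6.5]: (10.68+16.32)/2 × 6 = 81.0
  Sum = 83.8225 mg/L·h
Tail: C_last/k_e = 16.32/0.159 = 102.642
AUC_0→∞ (intranasal spray) = 83.8225 + 102.642 = 186.4645 mg/L·h
F = (AUC_ev/D_ev)/(AUC_iv/D_iv) = (186.4645/225)/(370/150) = 0.828731/2.46667 = 0.3360

F = 0.336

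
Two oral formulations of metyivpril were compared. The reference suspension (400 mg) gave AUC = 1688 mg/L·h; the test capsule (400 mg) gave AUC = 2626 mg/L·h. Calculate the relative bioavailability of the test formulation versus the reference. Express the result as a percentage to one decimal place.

F_rel = (AUC_test/D_test) / (AUC_ref/D_ref)
      = (2626/400) / (1688/400)
      = 6.565 / 4.22 = 1.5557 = 155.57%

F_rel = 155.6%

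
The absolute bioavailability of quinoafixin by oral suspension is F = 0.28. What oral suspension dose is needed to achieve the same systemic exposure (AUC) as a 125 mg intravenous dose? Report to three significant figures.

D_oral = 446 mg

For equal systemic exposure: F × D_ev = D_iv
D_ev = D_iv / F = 125 / 0.28 = 446.429 mg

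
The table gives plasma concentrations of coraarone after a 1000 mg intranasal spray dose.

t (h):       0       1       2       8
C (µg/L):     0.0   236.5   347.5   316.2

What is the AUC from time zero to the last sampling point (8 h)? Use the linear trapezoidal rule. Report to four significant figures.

Trapezoidal AUC_0→8:
  [0→1]: (0.0+236.5)/2 × 1 = 118.25
  [1→2]: (236.5+347.5)/2 × 1 = 292.0
  [2→8]: (347.5+316.2)/2 × 6 = 1991.1
  Sum = 2401.35 µg/L·h

AUC = 2401 µg/L·h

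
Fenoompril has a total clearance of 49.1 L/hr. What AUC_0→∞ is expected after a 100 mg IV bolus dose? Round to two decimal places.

AUC_0→∞ = Dose_iv / CL
        = 100 / 49.1 = 2.03666 mg/L·hr

AUC = 2.04 mg/L·hr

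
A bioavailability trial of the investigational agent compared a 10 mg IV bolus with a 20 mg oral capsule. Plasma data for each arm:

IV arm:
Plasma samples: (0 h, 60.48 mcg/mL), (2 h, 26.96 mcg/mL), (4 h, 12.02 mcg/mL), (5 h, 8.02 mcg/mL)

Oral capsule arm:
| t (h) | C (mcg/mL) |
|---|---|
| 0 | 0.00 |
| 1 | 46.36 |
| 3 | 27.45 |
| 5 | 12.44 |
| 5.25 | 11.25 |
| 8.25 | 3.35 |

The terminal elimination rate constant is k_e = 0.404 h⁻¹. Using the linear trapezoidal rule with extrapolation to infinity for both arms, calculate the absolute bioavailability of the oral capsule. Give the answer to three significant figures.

Trapezoidal AUC_0→5 (IV):
  [0→2]: (60.48+26.96)/2 × 2 = 87.44
  [2→4]: (26.96+12.02)/2 × 2 = 38.98
  [4→5]: (12.02+8.02)/2 × 1 = 10.02
  Sum = 136.44 mcg/mL·h
IV tail: 8.02/0.404 = 19.851; AUC_iv,0→∞ = 136.44 + 19.851 = 156.291 mcg/mL·h
Trapezoidal AUC_0→8.25 (oral capsule):
  [0→1]: (0.00+46.36)/2 × 1 = 23.18
  [1→3]: (46.36+27.45)/2 × 2 = 73.81
  [3→5]: (27.45+12.44)/2 × 2 = 39.89
  [5→5.25]: (12.44+11.25)/2 × 0.25 = 2.96125
  [5.25→8.25]: (11.25+3.35)/2 × 3 = 21.9
  Sum = 161.74125 mcg/mL·h
oral capsule tail: 3.35/0.404 = 8.292; AUC_ev,0→∞ = 161.74125 + 8.292 = 170.03325 mcg/mL·h
F = (AUC_ev/D_ev)/(AUC_iv/D_iv) = (170.03325/20)/(156.291/10) = 8.5016625/15.6291 = 0.5440

F = 0.544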